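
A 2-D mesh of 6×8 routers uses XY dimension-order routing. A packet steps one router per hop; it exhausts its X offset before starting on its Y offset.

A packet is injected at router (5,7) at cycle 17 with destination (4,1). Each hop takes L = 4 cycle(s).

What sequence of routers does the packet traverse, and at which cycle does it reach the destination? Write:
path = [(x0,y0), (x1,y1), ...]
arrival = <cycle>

src (5,7)  cyc=17
W→(4,7)  cyc=21
S→(4,6)  cyc=25
S→(4,5)  cyc=29
S→(4,4)  cyc=33
S→(4,3)  cyc=37
S→(4,2)  cyc=41
S→(4,1)  cyc=45

path = [(5,7), (4,7), (4,6), (4,5), (4,4), (4,3), (4,2), (4,1)]
arrival = 45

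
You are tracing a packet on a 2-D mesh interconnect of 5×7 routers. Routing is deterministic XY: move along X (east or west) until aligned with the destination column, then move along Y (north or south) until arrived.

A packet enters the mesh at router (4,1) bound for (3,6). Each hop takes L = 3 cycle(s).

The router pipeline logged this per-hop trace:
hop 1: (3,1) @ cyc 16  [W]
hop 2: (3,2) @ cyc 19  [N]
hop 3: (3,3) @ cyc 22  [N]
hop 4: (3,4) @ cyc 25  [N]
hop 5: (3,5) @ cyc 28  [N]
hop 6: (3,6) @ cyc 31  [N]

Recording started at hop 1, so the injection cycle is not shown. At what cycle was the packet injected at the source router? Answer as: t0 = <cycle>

Hop 1 reached at cycle 16; hop k is at t0 + k·L.
So t0 = 16 − 1·3 = 13.

t0 = 13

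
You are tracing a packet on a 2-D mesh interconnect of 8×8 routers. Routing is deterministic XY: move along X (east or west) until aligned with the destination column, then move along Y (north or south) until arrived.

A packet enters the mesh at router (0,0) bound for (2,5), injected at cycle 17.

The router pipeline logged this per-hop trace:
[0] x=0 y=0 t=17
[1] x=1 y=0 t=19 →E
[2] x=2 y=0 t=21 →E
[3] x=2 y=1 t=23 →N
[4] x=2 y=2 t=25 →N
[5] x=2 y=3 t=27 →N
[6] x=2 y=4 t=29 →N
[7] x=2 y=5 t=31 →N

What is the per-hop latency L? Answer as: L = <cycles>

Between hops 0 and 1 the cycle counter advances 19 − 17 = 2.
Per-hop latency L = Δcyc = 2.

L = 2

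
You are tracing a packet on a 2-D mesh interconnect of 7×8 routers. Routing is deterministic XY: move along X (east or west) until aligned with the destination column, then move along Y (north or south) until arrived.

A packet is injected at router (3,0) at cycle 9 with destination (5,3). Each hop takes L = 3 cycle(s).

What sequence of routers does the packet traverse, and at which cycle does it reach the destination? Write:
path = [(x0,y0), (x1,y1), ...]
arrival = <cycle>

hop 0: (3,0) @ cyc 9
hop 1: (4,0) @ cyc 12  [E]
hop 2: (5,0) @ cyc 15  [E]
hop 3: (5,1) @ cyc 18  [N]
hop 4: (5,2) @ cyc 21  [N]
hop 5: (5,3) @ cyc 24  [N]

path = [(3,0), (4,0), (5,0), (5,1), (5,2), (5,3)]
arrival = 24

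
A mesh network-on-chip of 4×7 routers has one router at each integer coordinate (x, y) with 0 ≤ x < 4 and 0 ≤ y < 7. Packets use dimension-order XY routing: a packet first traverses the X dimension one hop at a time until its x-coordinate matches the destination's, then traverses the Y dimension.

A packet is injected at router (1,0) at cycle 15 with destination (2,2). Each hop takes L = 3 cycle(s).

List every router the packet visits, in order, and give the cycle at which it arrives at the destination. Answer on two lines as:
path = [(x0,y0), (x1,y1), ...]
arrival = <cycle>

  0. router=(1,0) cycle=15 (inject)
  1. router=(2,0) cycle=18 dir=E
  2. router=(2,1) cycle=21 dir=N
  3. router=(2,2) cycle=24 dir=N

path = [(1,0), (2,0), (2,1), (2,2)]
arrival = 24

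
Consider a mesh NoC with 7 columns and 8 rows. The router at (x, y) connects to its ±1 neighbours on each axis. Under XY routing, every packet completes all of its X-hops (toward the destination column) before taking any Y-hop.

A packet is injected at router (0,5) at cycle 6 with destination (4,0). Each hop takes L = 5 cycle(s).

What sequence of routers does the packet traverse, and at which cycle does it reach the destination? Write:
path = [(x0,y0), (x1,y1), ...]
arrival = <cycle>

path = [(0,5), (1,5), (2,5), (3,5), (4,5), (4,4), (4,3), (4,2), (4,1), (4,0)]
arrival = 51

#0 — 0,5 | c6
#1 — 1,5 | c11 | E
#2 — 2,5 | c16 | E
#3 — 3,5 | c21 | E
#4 — 4,5 | c26 | E
#5 — 4,4 | c31 | S
#6 — 4,3 | c36 | S
#7 — 4,2 | c41 | S
#8 — 4,1 | c46 | S
#9 — 4,0 | c51 | S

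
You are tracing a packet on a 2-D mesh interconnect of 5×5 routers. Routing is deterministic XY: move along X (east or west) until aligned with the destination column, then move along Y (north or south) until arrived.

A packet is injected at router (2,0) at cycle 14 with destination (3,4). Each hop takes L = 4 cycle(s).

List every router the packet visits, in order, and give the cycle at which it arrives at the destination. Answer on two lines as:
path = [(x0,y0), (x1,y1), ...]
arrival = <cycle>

path = [(2,0), (3,0), (3,1), (3,2), (3,3), (3,4)]
arrival = 34

hop 0: (2,0) @ cyc 14
hop 1: (3,0) @ cyc 18  [E]
hop 2: (3,1) @ cyc 22  [N]
hop 3: (3,2) @ cyc 26  [N]
hop 4: (3,3) @ cyc 30  [N]
hop 5: (3,4) @ cyc 34  [N]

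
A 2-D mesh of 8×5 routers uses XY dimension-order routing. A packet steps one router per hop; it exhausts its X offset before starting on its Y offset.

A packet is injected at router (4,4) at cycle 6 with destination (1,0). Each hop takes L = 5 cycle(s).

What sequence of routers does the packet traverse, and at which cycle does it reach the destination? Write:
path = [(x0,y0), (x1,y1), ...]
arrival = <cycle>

[0] x=4 y=4 t=6
[1] x=3 y=4 t=11 →W
[2] x=2 y=4 t=16 →W
[3] x=1 y=4 t=21 →W
[4] x=1 y=3 t=26 →S
[5] x=1 y=2 t=31 →S
[6] x=1 y=1 t=36 →S
[7] x=1 y=0 t=41 →S

path = [(4,4), (3,4), (2,4), (1,4), (1,3), (1,2), (1,1), (1,0)]
arrival = 41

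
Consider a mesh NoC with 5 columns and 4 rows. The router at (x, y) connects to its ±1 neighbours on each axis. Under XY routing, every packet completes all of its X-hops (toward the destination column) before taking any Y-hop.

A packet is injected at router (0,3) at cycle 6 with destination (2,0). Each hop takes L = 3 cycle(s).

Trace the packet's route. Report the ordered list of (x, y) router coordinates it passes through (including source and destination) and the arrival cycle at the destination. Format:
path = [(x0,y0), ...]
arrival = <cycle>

path = [(0,3), (1,3), (2,3), (2,2), (2,1), (2,0)]
arrival = 21

#0 — 0,3 | c6
#1 — 1,3 | c9 | E
#2 — 2,3 | c12 | E
#3 — 2,2 | c15 | S
#4 — 2,1 | c18 | S
#5 — 2,0 | c21 | S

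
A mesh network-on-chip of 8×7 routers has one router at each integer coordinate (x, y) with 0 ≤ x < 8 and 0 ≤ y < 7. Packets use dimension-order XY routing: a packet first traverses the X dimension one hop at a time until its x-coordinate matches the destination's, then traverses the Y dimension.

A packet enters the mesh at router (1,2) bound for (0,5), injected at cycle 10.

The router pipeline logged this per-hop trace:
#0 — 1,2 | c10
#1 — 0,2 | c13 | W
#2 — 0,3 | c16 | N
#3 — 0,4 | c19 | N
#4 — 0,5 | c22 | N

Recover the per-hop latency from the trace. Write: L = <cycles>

L = 3

Δcyc across hop 0→1: 13 − 10 = 3.
That increment is L by definition: L = 3.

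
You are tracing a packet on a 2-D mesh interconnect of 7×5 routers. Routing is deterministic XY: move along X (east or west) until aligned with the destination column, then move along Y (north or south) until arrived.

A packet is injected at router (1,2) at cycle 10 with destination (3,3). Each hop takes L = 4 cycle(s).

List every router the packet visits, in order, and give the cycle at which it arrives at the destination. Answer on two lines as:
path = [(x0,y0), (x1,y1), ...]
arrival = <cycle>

src (1,2)  cyc=10
E→(2,2)  cyc=14
E→(3,2)  cyc=18
N→(3,3)  cyc=22

path = [(1,2), (2,2), (3,2), (3,3)]
arrival = 22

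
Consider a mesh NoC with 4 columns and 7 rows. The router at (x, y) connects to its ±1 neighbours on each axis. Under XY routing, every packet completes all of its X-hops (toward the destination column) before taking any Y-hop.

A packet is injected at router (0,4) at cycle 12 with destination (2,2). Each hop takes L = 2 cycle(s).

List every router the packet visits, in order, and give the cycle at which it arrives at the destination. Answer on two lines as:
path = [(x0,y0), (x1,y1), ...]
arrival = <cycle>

[0] x=0 y=4 t=12
[1] x=1 y=4 t=14 →E
[2] x=2 y=4 t=16 →E
[3] x=2 y=3 t=18 →S
[4] x=2 y=2 t=20 →S

path = [(0,4), (1,4), (2,4), (2,3), (2,2)]
arrival = 20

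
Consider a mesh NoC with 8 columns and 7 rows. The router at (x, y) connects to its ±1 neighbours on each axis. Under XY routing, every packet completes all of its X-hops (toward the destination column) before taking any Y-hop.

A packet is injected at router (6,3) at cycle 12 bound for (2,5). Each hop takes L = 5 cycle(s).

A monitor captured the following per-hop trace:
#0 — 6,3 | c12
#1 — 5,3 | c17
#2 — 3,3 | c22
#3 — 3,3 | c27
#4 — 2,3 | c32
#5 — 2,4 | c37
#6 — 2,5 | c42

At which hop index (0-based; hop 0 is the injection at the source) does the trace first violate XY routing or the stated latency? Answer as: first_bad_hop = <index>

[1] (-1,+0) / 5c ⇒ ok
[2] (-2,+0) / 5c ⇒ BAD: non-unit step

first_bad_hop = 2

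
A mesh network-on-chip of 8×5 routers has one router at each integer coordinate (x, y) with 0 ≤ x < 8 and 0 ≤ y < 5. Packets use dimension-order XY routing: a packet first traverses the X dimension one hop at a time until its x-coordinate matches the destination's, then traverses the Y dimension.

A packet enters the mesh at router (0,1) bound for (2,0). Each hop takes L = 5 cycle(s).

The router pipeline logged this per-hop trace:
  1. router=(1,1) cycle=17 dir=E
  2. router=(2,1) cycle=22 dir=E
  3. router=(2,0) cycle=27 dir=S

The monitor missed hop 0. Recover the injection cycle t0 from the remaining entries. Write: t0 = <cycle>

At hop 1 the cycle is 17; in general cyc_k = t0 + kL.
t0 = cyc[1] − L = 17 − 5 = 12.

t0 = 12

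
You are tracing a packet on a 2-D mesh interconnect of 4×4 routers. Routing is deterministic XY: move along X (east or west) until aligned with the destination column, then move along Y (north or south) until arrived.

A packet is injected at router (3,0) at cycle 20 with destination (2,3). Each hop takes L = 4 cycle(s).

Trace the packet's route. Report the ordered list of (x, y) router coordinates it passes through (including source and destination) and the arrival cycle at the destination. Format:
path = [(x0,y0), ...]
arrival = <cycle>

  0. router=(3,0) cycle=20 (inject)
  1. router=(2,0) cycle=24 dir=W
  2. router=(2,1) cycle=28 dir=N
  3. router=(2,2) cycle=32 dir=N
  4. router=(2,3) cycle=36 dir=N

path = [(3,0), (2,0), (2,1), (2,2), (2,3)]
arrival = 36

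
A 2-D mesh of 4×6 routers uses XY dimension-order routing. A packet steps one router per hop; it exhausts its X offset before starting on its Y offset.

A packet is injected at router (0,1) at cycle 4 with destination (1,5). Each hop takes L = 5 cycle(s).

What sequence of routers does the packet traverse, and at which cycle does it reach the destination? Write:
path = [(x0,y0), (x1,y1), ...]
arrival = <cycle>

path = [(0,1), (1,1), (1,2), (1,3), (1,4), (1,5)]
arrival = 29

hop 0: (0,1) @ cyc 4
hop 1: (1,1) @ cyc 9  [E]
hop 2: (1,2) @ cyc 14  [N]
hop 3: (1,3) @ cyc 19  [N]
hop 4: (1,4) @ cyc 24  [N]
hop 5: (1,5) @ cyc 29  [N]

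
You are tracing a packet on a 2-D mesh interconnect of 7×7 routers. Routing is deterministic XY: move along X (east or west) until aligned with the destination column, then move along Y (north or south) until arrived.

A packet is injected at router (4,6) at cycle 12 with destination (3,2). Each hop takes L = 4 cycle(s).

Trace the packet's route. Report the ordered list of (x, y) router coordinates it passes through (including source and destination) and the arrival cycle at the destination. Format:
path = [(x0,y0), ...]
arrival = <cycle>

  0. router=(4,6) cycle=12 (inject)
  1. router=(3,6) cycle=16 dir=W
  2. router=(3,5) cycle=20 dir=S
  3. router=(3,4) cycle=24 dir=S
  4. router=(3,3) cycle=28 dir=S
  5. router=(3,2) cycle=32 dir=S

path = [(4,6), (3,6), (3,5), (3,4), (3,3), (3,2)]
arrival = 32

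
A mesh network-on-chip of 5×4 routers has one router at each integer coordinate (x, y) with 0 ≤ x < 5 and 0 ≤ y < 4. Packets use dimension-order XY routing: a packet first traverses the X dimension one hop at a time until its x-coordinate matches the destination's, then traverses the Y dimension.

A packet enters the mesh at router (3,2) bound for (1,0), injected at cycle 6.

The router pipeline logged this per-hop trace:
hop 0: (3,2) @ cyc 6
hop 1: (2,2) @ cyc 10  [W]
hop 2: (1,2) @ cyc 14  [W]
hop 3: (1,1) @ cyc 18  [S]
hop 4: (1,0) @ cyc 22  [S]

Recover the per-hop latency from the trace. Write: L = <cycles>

From hop 0 (6) to hop 1 (10): +4 cycles.
One hop costs L cycles, so L = 4.

L = 4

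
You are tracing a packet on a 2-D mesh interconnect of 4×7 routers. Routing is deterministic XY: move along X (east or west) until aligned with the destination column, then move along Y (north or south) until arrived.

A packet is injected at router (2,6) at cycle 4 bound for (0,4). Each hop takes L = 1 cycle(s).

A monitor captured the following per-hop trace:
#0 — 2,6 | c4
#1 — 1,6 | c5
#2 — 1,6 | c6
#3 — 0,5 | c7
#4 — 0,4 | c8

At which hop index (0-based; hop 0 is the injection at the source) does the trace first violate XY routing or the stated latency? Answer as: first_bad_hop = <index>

[1] (-1,+0) / 1c ⇒ ok
[2] (+0,+0) / 1c ⇒ BAD: non-unit step

first_bad_hop = 2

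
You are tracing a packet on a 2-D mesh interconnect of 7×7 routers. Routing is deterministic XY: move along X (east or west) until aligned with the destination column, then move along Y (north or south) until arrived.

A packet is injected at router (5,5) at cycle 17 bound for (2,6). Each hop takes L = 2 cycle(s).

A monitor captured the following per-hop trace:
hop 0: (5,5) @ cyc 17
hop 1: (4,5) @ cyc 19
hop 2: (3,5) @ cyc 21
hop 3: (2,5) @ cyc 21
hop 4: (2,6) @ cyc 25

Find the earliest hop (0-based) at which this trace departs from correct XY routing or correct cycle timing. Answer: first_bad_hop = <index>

check 1→ d=(-1,0) cyc+2: ok
check 2→ d=(-1,0) cyc+2: ok
check 3→ d=(-1,0) cyc+0: BAD: Δcyc=0≠L

first_bad_hop = 3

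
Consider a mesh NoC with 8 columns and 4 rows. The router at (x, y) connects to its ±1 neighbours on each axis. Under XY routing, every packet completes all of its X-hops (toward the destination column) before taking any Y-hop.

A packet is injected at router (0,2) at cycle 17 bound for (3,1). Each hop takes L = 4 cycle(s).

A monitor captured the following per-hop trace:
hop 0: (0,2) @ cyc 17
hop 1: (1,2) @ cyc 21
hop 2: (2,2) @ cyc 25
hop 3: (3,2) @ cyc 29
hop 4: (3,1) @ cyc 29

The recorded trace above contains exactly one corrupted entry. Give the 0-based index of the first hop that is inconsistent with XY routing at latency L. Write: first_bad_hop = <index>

first_bad_hop = 4

check 1→ d=(1,0) cyc+4: ok
check 2→ d=(1,0) cyc+4: ok
check 3→ d=(1,0) cyc+4: ok
check 4→ d=(0,-1) cyc+0: BAD: Δcyc=0≠L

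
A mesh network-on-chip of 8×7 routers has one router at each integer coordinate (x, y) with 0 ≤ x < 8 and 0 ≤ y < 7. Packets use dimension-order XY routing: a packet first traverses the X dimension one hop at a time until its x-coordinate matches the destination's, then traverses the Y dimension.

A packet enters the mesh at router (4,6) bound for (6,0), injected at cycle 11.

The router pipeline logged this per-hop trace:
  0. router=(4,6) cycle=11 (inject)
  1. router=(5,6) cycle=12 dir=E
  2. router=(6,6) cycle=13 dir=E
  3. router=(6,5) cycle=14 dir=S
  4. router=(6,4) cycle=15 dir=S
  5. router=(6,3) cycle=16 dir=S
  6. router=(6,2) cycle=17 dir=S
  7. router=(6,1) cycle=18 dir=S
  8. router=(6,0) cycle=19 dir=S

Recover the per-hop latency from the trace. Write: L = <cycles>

L = 1

cyc[1] − cyc[0] = 12 − 11 = 1.
One hop costs L cycles, so L = 1.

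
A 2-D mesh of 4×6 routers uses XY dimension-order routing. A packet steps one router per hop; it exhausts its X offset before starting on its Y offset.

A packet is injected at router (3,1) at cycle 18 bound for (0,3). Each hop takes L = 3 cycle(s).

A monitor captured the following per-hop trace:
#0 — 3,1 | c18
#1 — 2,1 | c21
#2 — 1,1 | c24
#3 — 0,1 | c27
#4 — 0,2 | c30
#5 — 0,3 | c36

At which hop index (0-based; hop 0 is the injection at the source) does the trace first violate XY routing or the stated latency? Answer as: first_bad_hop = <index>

[1] (-1,+0) / 3c ⇒ ok
[2] (-1,+0) / 3c ⇒ ok
[3] (-1,+0) / 3c ⇒ ok
[4] (+0,+1) / 3c ⇒ ok
[5] (+0,+1) / 6c ⇒ BAD: Δcyc=6≠L

first_bad_hop = 5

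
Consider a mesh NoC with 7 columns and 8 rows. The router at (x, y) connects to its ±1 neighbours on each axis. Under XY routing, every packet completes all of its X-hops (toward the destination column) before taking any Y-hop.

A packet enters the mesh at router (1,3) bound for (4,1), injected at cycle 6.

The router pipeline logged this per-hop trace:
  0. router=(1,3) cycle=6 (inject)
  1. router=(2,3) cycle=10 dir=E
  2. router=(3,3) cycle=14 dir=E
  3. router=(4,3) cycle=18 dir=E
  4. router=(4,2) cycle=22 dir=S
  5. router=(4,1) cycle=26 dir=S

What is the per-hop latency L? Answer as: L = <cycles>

cyc[1] − cyc[0] = 10 − 6 = 4.
One hop costs L cycles, so L = 4.

L = 4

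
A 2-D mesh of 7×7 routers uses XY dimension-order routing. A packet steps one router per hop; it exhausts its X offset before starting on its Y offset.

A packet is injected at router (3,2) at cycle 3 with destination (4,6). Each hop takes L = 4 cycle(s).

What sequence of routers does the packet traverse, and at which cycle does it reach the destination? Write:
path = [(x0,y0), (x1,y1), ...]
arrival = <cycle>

path = [(3,2), (4,2), (4,3), (4,4), (4,5), (4,6)]
arrival = 23

#0 — 3,2 | c3
#1 — 4,2 | c7 | E
#2 — 4,3 | c11 | N
#3 — 4,4 | c15 | N
#4 — 4,5 | c19 | N
#5 — 4,6 | c23 | N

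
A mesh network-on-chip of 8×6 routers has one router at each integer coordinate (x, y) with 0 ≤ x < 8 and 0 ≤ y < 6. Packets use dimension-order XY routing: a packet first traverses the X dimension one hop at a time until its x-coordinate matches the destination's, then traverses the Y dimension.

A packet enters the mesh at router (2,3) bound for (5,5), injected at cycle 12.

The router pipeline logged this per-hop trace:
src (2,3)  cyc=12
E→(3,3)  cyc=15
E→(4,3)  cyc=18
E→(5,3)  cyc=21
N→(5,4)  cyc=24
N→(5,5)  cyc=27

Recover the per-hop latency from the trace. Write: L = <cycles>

L = 3

Between hops 0 and 1 the cycle counter advances 15 − 12 = 3.
Each hop adds L, hence L = 3.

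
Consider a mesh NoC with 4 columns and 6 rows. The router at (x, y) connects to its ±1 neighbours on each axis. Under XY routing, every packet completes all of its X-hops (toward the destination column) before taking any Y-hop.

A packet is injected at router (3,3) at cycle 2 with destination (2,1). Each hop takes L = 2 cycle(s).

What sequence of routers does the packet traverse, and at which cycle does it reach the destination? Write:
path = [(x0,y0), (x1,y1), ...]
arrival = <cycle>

#0 — 3,3 | c2
#1 — 2,3 | c4 | W
#2 — 2,2 | c6 | S
#3 — 2,1 | c8 | S

path = [(3,3), (2,3), (2,2), (2,1)]
arrival = 8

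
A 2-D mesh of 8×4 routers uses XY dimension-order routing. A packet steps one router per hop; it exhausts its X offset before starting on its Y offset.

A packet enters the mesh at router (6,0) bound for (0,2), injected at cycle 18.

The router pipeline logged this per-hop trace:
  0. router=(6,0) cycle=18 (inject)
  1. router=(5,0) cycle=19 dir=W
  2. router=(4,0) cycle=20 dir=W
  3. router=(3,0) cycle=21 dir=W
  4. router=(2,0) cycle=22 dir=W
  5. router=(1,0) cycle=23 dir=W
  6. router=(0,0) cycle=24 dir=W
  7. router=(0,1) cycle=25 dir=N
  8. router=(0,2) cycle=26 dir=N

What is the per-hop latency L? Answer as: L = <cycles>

From hop 0 (18) to hop 1 (19): +1 cycles.
Each hop adds L, hence L = 1.

L = 1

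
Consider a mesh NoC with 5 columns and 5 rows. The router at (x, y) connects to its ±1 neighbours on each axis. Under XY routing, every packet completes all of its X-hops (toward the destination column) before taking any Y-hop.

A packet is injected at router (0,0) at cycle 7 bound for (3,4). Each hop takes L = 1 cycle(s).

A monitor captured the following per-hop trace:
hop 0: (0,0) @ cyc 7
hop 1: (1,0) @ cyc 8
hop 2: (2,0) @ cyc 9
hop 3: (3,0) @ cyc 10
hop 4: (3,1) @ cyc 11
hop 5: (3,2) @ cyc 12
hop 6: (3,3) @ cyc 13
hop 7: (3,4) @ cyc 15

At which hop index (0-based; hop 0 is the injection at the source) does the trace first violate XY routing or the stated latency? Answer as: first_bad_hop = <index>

  1: Δx=+1 Δy=+0 Δt=1 [ok]
  2: Δx=+1 Δy=+0 Δt=1 [ok]
  3: Δx=+1 Δy=+0 Δt=1 [ok]
  4: Δx=+0 Δy=+1 Δt=1 [ok]
  5: Δx=+0 Δy=+1 Δt=1 [ok]
  6: Δx=+0 Δy=+1 Δt=1 [ok]
  7: Δx=+0 Δy=+1 Δt=2 [BAD: Δcyc=2≠L]

first_bad_hop = 7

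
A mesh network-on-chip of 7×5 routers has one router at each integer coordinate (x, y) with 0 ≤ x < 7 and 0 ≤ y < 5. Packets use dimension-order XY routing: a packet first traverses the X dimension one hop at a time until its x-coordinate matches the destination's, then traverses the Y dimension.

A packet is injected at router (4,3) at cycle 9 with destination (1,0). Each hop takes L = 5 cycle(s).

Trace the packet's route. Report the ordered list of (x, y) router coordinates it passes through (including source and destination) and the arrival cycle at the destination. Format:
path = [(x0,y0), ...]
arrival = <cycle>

path = [(4,3), (3,3), (2,3), (1,3), (1,2), (1,1), (1,0)]
arrival = 39

[0] x=4 y=3 t=9
[1] x=3 y=3 t=14 →W
[2] x=2 y=3 t=19 →W
[3] x=1 y=3 t=24 →W
[4] x=1 y=2 t=29 →S
[5] x=1 y=1 t=34 →S
[6] x=1 y=0 t=39 →S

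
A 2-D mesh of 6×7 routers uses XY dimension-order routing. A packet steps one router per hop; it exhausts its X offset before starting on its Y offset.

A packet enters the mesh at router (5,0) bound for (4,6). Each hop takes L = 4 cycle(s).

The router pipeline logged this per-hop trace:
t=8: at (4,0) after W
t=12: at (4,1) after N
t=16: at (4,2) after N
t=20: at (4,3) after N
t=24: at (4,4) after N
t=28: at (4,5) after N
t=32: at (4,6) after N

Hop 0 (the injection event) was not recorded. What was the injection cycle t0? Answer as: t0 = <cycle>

t0 = 4

cyc[1] = 8 and cyc[k] = t0 + k·L for every k.
Therefore t0 = 8 − L = 4.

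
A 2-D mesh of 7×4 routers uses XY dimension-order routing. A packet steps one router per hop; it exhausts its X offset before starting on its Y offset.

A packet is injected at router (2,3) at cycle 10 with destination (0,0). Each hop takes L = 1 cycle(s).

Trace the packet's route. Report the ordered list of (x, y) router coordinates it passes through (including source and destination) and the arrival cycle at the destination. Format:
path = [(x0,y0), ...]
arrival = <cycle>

path = [(2,3), (1,3), (0,3), (0,2), (0,1), (0,0)]
arrival = 15

[0] x=2 y=3 t=10
[1] x=1 y=3 t=11 →W
[2] x=0 y=3 t=12 →W
[3] x=0 y=2 t=13 →S
[4] x=0 y=1 t=14 →S
[5] x=0 y=0 t=15 →S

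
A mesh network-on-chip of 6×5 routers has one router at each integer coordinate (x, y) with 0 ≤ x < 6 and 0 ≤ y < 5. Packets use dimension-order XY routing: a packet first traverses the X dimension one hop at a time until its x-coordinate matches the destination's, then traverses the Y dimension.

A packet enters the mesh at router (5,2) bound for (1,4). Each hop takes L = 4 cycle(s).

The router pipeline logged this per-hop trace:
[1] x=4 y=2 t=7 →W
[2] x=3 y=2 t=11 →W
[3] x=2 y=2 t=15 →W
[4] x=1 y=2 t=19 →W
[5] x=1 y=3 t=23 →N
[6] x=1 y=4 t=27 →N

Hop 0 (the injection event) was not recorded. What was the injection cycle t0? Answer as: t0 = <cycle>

At hop 1 the cycle is 7; in general cyc_k = t0 + kL.
Therefore t0 = 7 − L = 3.

t0 = 3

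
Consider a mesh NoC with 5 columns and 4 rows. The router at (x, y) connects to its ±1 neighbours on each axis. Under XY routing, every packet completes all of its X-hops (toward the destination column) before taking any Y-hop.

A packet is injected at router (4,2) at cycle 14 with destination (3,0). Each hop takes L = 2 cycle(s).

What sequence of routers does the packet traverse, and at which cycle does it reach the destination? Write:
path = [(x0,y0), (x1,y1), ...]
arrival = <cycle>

hop 0: (4,2) @ cyc 14
hop 1: (3,2) @ cyc 16  [W]
hop 2: (3,1) @ cyc 18  [S]
hop 3: (3,0) @ cyc 20  [S]

path = [(4,2), (3,2), (3,1), (3,0)]
arrival = 20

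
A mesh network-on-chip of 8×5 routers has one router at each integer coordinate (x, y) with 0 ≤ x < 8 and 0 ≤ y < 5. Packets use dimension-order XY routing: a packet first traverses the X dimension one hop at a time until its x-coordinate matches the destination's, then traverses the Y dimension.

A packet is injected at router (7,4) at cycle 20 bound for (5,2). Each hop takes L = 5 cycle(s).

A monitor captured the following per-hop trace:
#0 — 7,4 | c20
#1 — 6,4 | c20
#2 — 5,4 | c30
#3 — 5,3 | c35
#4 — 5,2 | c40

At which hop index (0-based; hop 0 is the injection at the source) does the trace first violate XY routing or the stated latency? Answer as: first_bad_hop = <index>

check 1→ d=(-1,0) cyc+0: BAD: Δcyc=0≠L

first_bad_hop = 1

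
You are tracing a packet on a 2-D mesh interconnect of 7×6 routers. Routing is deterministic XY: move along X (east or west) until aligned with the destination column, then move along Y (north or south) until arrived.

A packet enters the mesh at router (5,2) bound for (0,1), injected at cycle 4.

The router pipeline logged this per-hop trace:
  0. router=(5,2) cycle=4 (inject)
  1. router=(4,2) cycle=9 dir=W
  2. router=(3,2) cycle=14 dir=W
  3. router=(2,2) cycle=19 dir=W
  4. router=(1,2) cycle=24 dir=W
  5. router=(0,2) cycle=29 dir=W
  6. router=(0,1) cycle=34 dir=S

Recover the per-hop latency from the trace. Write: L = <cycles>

L = 5

From hop 0 (4) to hop 1 (9): +5 cycles.
Per-hop latency L = Δcyc = 5.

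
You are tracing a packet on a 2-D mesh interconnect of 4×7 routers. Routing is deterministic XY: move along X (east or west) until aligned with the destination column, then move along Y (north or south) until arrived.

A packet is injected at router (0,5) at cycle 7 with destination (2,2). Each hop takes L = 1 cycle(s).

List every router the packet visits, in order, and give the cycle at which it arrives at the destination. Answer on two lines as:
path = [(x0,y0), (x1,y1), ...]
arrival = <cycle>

path = [(0,5), (1,5), (2,5), (2,4), (2,3), (2,2)]
arrival = 12

hop 0: (0,5) @ cyc 7
hop 1: (1,5) @ cyc 8  [E]
hop 2: (2,5) @ cyc 9  [E]
hop 3: (2,4) @ cyc 10  [S]
hop 4: (2,3) @ cyc 11  [S]
hop 5: (2,2) @ cyc 12  [S]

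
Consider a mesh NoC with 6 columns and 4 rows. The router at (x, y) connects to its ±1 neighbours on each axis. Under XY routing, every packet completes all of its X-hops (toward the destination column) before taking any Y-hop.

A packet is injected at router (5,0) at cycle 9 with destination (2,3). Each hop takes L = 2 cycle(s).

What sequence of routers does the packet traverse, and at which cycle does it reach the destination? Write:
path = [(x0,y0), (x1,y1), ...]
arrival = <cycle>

hop 0: (5,0) @ cyc 9
hop 1: (4,0) @ cyc 11  [W]
hop 2: (3,0) @ cyc 13  [W]
hop 3: (2,0) @ cyc 15  [W]
hop 4: (2,1) @ cyc 17  [N]
hop 5: (2,2) @ cyc 19  [N]
hop 6: (2,3) @ cyc 21  [N]

path = [(5,0), (4,0), (3,0), (2,0), (2,1), (2,2), (2,3)]
arrival = 21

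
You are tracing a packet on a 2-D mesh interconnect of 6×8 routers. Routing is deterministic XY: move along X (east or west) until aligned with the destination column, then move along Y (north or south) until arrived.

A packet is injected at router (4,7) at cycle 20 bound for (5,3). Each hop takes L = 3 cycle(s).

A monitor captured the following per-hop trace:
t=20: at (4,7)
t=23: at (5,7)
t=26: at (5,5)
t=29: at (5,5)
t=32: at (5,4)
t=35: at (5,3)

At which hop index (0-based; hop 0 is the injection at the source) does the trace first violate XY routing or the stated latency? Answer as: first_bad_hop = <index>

first_bad_hop = 2

  1: Δx=+1 Δy=+0 Δt=3 [ok]
  2: Δx=+0 Δy=-2 Δt=3 [BAD: non-unit step]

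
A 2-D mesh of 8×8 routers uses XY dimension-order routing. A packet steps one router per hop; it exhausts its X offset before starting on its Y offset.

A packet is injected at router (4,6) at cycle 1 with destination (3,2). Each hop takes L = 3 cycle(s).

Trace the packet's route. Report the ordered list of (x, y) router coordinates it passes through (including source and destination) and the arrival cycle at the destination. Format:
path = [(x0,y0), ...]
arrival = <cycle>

[0] x=4 y=6 t=1
[1] x=3 y=6 t=4 →W
[2] x=3 y=5 t=7 →S
[3] x=3 y=4 t=10 →S
[4] x=3 y=3 t=13 →S
[5] x=3 y=2 t=16 →S

path = [(4,6), (3,6), (3,5), (3,4), (3,3), (3,2)]
arrival = 16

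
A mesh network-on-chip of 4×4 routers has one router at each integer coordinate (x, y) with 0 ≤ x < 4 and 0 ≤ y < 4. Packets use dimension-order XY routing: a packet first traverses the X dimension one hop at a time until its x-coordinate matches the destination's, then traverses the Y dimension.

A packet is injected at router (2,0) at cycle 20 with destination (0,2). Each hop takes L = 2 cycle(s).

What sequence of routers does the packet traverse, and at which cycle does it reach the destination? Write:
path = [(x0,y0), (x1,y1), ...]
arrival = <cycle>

path = [(2,0), (1,0), (0,0), (0,1), (0,2)]
arrival = 28

hop 0: (2,0) @ cyc 20
hop 1: (1,0) @ cyc 22  [W]
hop 2: (0,0) @ cyc 24  [W]
hop 3: (0,1) @ cyc 26  [N]
hop 4: (0,2) @ cyc 28  [N]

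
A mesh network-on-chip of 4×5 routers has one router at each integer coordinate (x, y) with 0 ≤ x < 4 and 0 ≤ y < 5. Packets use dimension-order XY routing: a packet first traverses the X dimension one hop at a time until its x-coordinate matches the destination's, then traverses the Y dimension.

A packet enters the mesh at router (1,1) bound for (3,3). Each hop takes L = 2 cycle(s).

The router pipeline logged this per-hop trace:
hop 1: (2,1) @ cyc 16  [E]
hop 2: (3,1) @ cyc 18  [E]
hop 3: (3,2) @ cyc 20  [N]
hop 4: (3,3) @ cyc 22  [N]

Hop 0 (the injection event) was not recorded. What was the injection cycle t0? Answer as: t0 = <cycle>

t0 = 14

Hop 1 reached at cycle 16; hop k is at t0 + k·L.
So t0 = 16 − 1·2 = 14.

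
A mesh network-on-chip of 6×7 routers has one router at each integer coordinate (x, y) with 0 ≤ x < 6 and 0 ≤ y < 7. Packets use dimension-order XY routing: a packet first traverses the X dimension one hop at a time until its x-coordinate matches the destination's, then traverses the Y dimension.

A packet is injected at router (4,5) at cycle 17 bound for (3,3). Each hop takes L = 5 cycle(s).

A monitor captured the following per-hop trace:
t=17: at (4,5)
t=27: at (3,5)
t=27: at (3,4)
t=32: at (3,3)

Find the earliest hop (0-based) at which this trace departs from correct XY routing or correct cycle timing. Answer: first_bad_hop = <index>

  1: Δx=-1 Δy=+0 Δt=10 [BAD: Δcyc=10≠L]

first_bad_hop = 1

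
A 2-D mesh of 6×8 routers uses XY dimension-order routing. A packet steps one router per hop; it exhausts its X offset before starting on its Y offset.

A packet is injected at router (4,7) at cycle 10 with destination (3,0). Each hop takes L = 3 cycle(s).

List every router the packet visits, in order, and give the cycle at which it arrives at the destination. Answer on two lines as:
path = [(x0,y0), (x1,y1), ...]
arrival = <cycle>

path = [(4,7), (3,7), (3,6), (3,5), (3,4), (3,3), (3,2), (3,1), (3,0)]
arrival = 34

hop 0: (4,7) @ cyc 10
hop 1: (3,7) @ cyc 13  [W]
hop 2: (3,6) @ cyc 16  [S]
hop 3: (3,5) @ cyc 19  [S]
hop 4: (3,4) @ cyc 22  [S]
hop 5: (3,3) @ cyc 25  [S]
hop 6: (3,2) @ cyc 28  [S]
hop 7: (3,1) @ cyc 31  [S]
hop 8: (3,0) @ cyc 34  [S]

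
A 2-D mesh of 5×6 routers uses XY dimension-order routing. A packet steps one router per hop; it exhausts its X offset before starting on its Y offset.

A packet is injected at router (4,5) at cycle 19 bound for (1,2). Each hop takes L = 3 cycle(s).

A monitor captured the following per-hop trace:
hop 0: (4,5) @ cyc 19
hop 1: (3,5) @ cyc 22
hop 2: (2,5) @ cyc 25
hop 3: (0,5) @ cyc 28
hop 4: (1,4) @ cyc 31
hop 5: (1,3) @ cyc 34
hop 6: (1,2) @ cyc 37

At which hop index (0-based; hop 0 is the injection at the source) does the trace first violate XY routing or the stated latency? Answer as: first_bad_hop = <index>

[1] (-1,+0) / 3c ⇒ ok
[2] (-1,+0) / 3c ⇒ ok
[3] (-2,+0) / 3c ⇒ BAD: non-unit step

first_bad_hop = 3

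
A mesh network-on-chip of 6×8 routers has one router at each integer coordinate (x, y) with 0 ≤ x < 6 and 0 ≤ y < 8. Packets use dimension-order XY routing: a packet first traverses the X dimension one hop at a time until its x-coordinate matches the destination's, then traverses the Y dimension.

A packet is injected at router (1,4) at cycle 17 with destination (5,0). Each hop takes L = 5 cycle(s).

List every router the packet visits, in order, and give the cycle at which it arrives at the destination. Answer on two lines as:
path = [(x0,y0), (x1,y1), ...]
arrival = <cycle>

  0. router=(1,4) cycle=17 (inject)
  1. router=(2,4) cycle=22 dir=E
  2. router=(3,4) cycle=27 dir=E
  3. router=(4,4) cycle=32 dir=E
  4. router=(5,4) cycle=37 dir=E
  5. router=(5,3) cycle=42 dir=S
  6. router=(5,2) cycle=47 dir=S
  7. router=(5,1) cycle=52 dir=S
  8. router=(5,0) cycle=57 dir=S

path = [(1,4), (2,4), (3,4), (4,4), (5,4), (5,3), (5,2), (5,1), (5,0)]
arrival = 57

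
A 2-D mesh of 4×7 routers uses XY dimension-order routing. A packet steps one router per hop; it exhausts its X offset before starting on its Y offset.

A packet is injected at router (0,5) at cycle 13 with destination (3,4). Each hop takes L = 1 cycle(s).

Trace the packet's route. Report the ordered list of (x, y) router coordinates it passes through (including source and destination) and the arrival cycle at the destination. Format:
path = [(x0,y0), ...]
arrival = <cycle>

path = [(0,5), (1,5), (2,5), (3,5), (3,4)]
arrival = 17

src (0,5)  cyc=13
E→(1,5)  cyc=14
E→(2,5)  cyc=15
E→(3,5)  cyc=16
S→(3,4)  cyc=17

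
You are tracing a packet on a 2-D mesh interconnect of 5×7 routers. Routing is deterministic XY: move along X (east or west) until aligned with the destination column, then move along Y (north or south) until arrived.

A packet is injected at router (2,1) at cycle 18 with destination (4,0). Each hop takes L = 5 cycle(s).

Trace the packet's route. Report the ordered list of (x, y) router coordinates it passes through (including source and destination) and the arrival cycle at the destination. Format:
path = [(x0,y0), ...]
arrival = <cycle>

path = [(2,1), (3,1), (4,1), (4,0)]
arrival = 33

src (2,1)  cyc=18
E→(3,1)  cyc=23
E→(4,1)  cyc=28
S→(4,0)  cyc=33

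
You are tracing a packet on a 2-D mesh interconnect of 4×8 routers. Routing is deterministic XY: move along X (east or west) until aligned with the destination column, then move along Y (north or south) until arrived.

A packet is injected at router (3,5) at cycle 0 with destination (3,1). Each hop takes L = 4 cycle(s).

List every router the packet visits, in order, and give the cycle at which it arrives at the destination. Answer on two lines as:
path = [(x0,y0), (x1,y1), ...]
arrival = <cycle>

t=0: at (3,5)
t=4: at (3,4) after S
t=8: at (3,3) after S
t=12: at (3,2) after S
t=16: at (3,1) after S

path = [(3,5), (3,4), (3,3), (3,2), (3,1)]
arrival = 16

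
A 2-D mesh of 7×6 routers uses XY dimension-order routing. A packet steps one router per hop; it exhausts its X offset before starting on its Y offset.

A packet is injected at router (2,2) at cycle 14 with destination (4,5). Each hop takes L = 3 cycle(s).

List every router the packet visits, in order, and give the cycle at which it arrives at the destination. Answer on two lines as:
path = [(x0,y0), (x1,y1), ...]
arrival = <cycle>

path = [(2,2), (3,2), (4,2), (4,3), (4,4), (4,5)]
arrival = 29

#0 — 2,2 | c14
#1 — 3,2 | c17 | E
#2 — 4,2 | c20 | E
#3 — 4,3 | c23 | N
#4 — 4,4 | c26 | N
#5 — 4,5 | c29 | N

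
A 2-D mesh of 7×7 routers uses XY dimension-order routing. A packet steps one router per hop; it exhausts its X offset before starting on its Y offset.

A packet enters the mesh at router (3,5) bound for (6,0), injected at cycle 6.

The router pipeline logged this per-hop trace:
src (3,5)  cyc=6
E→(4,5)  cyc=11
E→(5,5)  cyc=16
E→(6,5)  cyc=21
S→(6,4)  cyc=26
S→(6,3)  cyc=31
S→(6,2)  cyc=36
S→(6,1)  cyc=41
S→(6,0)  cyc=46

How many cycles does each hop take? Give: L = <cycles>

L = 5

From hop 0 (6) to hop 1 (11): +5 cycles.
Per-hop latency L = Δcyc = 5.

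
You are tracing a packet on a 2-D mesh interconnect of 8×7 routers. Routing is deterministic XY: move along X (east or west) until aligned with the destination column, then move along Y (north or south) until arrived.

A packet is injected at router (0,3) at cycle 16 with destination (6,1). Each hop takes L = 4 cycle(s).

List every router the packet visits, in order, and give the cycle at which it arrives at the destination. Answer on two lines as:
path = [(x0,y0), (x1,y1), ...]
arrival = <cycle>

src (0,3)  cyc=16
E→(1,3)  cyc=20
E→(2,3)  cyc=24
E→(3,3)  cyc=28
E→(4,3)  cyc=32
E→(5,3)  cyc=36
E→(6,3)  cyc=40
S→(6,2)  cyc=44
S→(6,1)  cyc=48

path = [(0,3), (1,3), (2,3), (3,3), (4,3), (5,3), (6,3), (6,2), (6,1)]
arrival = 48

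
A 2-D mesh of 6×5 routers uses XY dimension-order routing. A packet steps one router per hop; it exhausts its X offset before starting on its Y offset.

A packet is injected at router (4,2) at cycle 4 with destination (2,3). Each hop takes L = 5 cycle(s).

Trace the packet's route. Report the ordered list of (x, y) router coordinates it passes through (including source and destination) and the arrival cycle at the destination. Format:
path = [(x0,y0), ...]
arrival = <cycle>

path = [(4,2), (3,2), (2,2), (2,3)]
arrival = 19

#0 — 4,2 | c4
#1 — 3,2 | c9 | W
#2 — 2,2 | c14 | W
#3 — 2,3 | c19 | N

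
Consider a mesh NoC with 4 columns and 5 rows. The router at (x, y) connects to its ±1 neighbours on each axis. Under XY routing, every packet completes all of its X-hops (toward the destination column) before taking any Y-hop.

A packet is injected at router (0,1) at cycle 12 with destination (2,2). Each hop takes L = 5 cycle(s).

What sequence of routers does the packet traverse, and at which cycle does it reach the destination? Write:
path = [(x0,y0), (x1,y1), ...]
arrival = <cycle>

src (0,1)  cyc=12
E→(1,1)  cyc=17
E→(2,1)  cyc=22
N→(2,2)  cyc=27

path = [(0,1), (1,1), (2,1), (2,2)]
arrival = 27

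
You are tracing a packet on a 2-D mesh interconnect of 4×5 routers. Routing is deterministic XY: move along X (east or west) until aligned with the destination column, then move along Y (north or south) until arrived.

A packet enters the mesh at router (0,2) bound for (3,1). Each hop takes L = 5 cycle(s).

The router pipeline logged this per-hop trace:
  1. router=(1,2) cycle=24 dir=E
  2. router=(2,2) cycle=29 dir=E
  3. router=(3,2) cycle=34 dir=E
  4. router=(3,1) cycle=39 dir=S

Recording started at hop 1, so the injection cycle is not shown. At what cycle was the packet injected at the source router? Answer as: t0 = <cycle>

The first recorded entry is hop 1 at cycle 24.
Subtract one hop: t0 = 24 − 5 = 19.

t0 = 19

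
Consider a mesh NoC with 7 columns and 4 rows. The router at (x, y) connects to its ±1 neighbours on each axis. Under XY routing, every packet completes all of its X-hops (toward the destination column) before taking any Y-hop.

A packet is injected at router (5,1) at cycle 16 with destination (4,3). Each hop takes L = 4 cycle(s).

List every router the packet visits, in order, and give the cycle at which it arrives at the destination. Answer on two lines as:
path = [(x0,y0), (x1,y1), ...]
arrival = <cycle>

path = [(5,1), (4,1), (4,2), (4,3)]
arrival = 28

t=16: at (5,1)
t=20: at (4,1) after W
t=24: at (4,2) after N
t=28: at (4,3) after N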